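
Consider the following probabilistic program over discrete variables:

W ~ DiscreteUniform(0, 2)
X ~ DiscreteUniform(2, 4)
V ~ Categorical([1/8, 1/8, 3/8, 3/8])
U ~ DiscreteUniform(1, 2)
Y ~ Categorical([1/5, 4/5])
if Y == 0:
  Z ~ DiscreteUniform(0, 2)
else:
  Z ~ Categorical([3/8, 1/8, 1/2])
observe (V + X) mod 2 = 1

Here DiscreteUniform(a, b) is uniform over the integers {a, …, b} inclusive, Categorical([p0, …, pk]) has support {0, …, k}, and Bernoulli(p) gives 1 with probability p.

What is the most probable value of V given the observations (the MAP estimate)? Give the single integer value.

argmax_v P(V = v | obs) = 3

Enumerate traces; 216 have nonzero weight after conditioning:
  (W=0, X=2, V=1, U=1, Y=0, Z=0) weight 1/2160
  (W=0, X=2, V=1, U=1, Y=0, Z=1) weight 1/2160
  (W=0, X=2, V=1, U=1, Y=0, Z=2) weight 1/2160
  (W=0, X=2, V=1, U=1, Y=1, Z=0) weight 1/480
  (W=0, X=2, V=1, U=1, Y=1, Z=1) weight 1/1440
  (W=0, X=2, V=1, U=1, Y=1, Z=2) weight 1/360
  (W=0, X=2, V=1, U=2, Y=0, Z=0) weight 1/2160
  (W=0, X=2, V=1, U=2, Y=0, Z=1) weight 1/2160
  (W=0, X=2, V=3, U=1, Y=0, Z=0) weight 1/720
  (W=0, X=3, V=0, U=1, Y=0, Z=0) weight 1/2160
  … 206 more
Group by V:
  weight(V=0) = 1/24
  weight(V=1) = 1/12
  weight(V=2) = 1/8
  weight(V=3) = 1/4
Total weight = 1/24 + 1/12 + 1/8 + 1/4 = 1/2
P(V=0 | obs) = 1/24 / 1/2 = 1/12
P(V=1 | obs) = 1/12 / 1/2 = 1/6
P(V=2 | obs) = 1/8 / 1/2 = 1/4
P(V=3 | obs) = 1/4 / 1/2 = 1/2
argmax = 3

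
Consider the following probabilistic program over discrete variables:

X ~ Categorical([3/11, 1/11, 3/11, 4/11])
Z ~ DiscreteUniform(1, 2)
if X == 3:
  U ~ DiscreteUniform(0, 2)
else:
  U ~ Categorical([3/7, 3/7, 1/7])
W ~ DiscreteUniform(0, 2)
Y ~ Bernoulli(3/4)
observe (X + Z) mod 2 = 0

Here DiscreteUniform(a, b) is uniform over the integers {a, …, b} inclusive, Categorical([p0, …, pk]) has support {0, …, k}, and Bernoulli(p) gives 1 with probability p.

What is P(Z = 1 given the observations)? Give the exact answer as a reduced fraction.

P(Z = 1 | obs) = 5/11

Enumerate traces; 72 have nonzero weight after conditioning:
  (X=0, Z=2, U=0, W=0, Y=0) weight 3/616
  (X=0, Z=2, U=0, W=0, Y=1) weight 9/616
  (X=0, Z=2, U=0, W=1, Y=0) weight 3/616
  (X=0, Z=2, U=0, W=1, Y=1) weight 9/616
  (X=0, Z=2, U=0, W=2, Y=0) weight 3/616
  (X=0, Z=2, U=0, W=2, Y=1) weight 9/616
  (X=0, Z=2, U=1, W=0, Y=0) weight 3/616
  (X=0, Z=2, U=1, W=0, Y=1) weight 9/616
  (X=1, Z=1, U=0, W=0, Y=0) weight 1/616
  … 63 more
Group by Z:
  weight(Z=1) = 5/22
  weight(Z=2) = 3/11
Total weight = 5/22 + 3/11 = 1/2
P(Z=1 | obs) = 5/22 / 1/2 = 5/11
P(Z=2 | obs) = 3/11 / 1/2 = 6/11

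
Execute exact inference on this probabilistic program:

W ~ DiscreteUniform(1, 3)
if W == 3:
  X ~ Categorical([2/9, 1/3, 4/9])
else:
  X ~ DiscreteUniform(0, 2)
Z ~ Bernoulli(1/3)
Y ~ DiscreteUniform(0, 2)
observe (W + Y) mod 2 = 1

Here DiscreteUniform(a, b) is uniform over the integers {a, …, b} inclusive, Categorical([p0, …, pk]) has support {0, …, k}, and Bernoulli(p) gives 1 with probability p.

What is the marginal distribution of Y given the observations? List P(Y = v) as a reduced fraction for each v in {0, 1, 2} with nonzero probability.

P(Y=0) = 2/5, P(Y=1) = 1/5, P(Y=2) = 2/5

Enumerate traces; 30 have nonzero weight after conditioning:
  (W=1, X=0, Z=0, Y=0) weight 2/81
  (W=1, X=0, Z=0, Y=2) weight 2/81
  (W=1, X=0, Z=1, Y=0) weight 1/81
  (W=1, X=0, Z=1, Y=2) weight 1/81
  (W=1, X=1, Z=0, Y=0) weight 2/81
  (W=1, X=1, Z=0, Y=2) weight 2/81
  (W=1, X=1, Z=1, Y=0) weight 1/81
  (W=1, X=1, Z=1, Y=2) weight 1/81
  (W=2, X=0, Z=0, Y=1) weight 2/81
  … 21 more
Group by Y:
  weight(Y=0) = 2/9
  weight(Y=1) = 1/9
  weight(Y=2) = 2/9
Total weight = 2/9 + 1/9 + 2/9 = 5/9
P(Y=0 | obs) = 2/9 / 5/9 = 2/5
P(Y=1 | obs) = 1/9 / 5/9 = 1/5
P(Y=2 | obs) = 2/9 / 5/9 = 2/5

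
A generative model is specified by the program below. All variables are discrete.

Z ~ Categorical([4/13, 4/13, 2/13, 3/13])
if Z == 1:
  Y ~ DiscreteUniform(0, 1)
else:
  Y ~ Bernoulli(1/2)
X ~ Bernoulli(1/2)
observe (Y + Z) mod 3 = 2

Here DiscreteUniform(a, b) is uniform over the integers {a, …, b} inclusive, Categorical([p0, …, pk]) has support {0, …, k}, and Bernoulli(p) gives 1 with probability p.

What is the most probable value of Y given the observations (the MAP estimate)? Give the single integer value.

argmax_v P(Y = v | obs) = 1

Enumerate traces; 4 have nonzero weight after conditioning:
  (Z=1, Y=1, X=0) weight 1/13
  (Z=1, Y=1, X=1) weight 1/13
  (Z=2, Y=0, X=0) weight 1/26
  (Z=2, Y=0, X=1) weight 1/26
Group by Y:
  weight(Y=0) = 1/13
  weight(Y=1) = 2/13
Total weight = 1/13 + 2/13 = 3/13
P(Y=0 | obs) = 1/13 / 3/13 = 1/3
P(Y=1 | obs) = 2/13 / 3/13 = 2/3
argmax = 1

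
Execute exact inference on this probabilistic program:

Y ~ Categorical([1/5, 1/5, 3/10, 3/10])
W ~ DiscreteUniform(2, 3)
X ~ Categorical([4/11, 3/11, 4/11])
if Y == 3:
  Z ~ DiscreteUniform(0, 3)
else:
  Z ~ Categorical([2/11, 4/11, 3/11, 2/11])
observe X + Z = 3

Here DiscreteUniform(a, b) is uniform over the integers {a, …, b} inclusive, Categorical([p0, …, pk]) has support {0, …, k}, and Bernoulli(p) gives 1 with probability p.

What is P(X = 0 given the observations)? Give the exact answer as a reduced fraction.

P(X = 0 | obs) = 356/1287

Enumerate traces; 24 have nonzero weight after conditioning:
  (Y=0, W=2, X=0, Z=3) weight 4/605
  (Y=0, W=2, X=1, Z=2) weight 9/1210
  (Y=0, W=2, X=2, Z=1) weight 8/605
  (Y=0, W=3, X=0, Z=3) weight 4/605
  (Y=0, W=3, X=1, Z=2) weight 9/1210
  (Y=0, W=3, X=2, Z=1) weight 8/605
  (Y=1, W=2, X=0, Z=3) weight 4/605
  (Y=1, W=2, X=1, Z=2) weight 9/1210
  … 16 more
Group by X:
  weight(X=0) = 89/1210
  weight(X=1) = 351/4840
  weight(X=2) = 29/242
Total weight = 89/1210 + 351/4840 + 29/242 = 117/440
P(X=0 | obs) = 89/1210 / 117/440 = 356/1287
P(X=1 | obs) = 351/4840 / 117/440 = 3/11
P(X=2 | obs) = 29/242 / 117/440 = 580/1287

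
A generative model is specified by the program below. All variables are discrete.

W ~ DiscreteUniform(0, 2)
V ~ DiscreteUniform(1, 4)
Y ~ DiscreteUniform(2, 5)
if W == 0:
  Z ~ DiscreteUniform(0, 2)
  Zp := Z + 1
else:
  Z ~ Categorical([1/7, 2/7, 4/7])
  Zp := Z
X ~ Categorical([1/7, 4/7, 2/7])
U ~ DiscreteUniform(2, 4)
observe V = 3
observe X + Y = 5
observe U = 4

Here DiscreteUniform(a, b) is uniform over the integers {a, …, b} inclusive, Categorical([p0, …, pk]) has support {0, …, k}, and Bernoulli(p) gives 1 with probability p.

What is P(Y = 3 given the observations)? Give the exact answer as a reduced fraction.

Enumerate traces; 27 have nonzero weight after conditioning:
  (W=0, V=3, Y=3, Z=0, X=2, U=4) weight 1/1512
  (W=0, V=3, Y=3, Z=1, X=2, U=4) weight 1/1512
  (W=0, V=3, Y=3, Z=2, X=2, U=4) weight 1/1512
  (W=0, V=3, Y=4, Z=0, X=1, U=4) weight 1/756
  (W=0, V=3, Y=4, Z=1, X=1, U=4) weight 1/756
  (W=0, V=3, Y=4, Z=2, X=1, U=4) weight 1/756
  (W=0, V=3, Y=5, Z=0, X=0, U=4) weight 1/3024
  (W=0, V=3, Y=5, Z=1, X=0, U=4) weight 1/3024
  … 19 more
Group by Y:
  weight(Y=3) = 1/168
  weight(Y=4) = 1/84
  weight(Y=5) = 1/336
Total weight = 1/168 + 1/84 + 1/336 = 1/48
P(Y=3 | obs) = 1/168 / 1/48 = 2/7
P(Y=4 | obs) = 1/84 / 1/48 = 4/7
P(Y=5 | obs) = 1/336 / 1/48 = 1/7

P(Y = 3 | obs) = 2/7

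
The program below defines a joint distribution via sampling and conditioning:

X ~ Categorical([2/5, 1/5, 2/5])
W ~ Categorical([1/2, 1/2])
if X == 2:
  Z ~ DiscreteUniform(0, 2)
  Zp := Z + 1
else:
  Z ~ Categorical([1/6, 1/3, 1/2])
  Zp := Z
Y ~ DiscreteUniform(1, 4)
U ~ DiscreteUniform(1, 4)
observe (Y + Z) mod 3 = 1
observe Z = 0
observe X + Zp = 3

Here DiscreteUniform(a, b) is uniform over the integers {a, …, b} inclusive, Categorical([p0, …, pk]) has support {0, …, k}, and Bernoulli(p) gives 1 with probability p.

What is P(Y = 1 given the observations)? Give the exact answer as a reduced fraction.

P(Y = 1 | obs) = 1/2

Enumerate traces; 16 have nonzero weight after conditioning:
  (X=2, W=0, Z=0, Y=1, U=1) weight 1/240
  (X=2, W=0, Z=0, Y=1, U=2) weight 1/240
  (X=2, W=0, Z=0, Y=1, U=3) weight 1/240
  (X=2, W=0, Z=0, Y=1, U=4) weight 1/240
  (X=2, W=0, Z=0, Y=4, U=1) weight 1/240
  (X=2, W=0, Z=0, Y=4, U=2) weight 1/240
  (X=2, W=0, Z=0, Y=4, U=3) weight 1/240
  (X=2, W=0, Z=0, Y=4, U=4) weight 1/240
  … 8 more
Group by Y:
  weight(Y=1) = 1/30
  weight(Y=4) = 1/30
Total weight = 1/30 + 1/30 = 1/15
P(Y=1 | obs) = 1/30 / 1/15 = 1/2
P(Y=4 | obs) = 1/30 / 1/15 = 1/2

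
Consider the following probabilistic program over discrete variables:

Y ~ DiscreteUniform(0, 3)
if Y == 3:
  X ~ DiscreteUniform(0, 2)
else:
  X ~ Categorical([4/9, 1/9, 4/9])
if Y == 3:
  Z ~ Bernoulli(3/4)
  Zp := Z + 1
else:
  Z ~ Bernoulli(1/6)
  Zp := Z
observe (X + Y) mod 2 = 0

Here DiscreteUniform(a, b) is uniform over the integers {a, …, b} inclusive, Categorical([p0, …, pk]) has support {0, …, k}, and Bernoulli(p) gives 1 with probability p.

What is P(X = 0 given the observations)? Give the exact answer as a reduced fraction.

Enumerate traces; 12 have nonzero weight after conditioning:
  (Y=0, X=0, Z=0) weight 5/54
  (Y=0, X=0, Z=1) weight 1/54
  (Y=0, X=2, Z=0) weight 5/54
  (Y=0, X=2, Z=1) weight 1/54
  (Y=1, X=1, Z=0) weight 5/216
  (Y=1, X=1, Z=1) weight 1/216
  (Y=2, X=0, Z=0) weight 5/54
  (Y=2, X=0, Z=1) weight 1/54
  … 4 more
Group by X:
  weight(X=0) = 2/9
  weight(X=1) = 1/9
  weight(X=2) = 2/9
Total weight = 2/9 + 1/9 + 2/9 = 5/9
P(X=0 | obs) = 2/9 / 5/9 = 2/5
P(X=1 | obs) = 1/9 / 5/9 = 1/5
P(X=2 | obs) = 2/9 / 5/9 = 2/5

P(X = 0 | obs) = 2/5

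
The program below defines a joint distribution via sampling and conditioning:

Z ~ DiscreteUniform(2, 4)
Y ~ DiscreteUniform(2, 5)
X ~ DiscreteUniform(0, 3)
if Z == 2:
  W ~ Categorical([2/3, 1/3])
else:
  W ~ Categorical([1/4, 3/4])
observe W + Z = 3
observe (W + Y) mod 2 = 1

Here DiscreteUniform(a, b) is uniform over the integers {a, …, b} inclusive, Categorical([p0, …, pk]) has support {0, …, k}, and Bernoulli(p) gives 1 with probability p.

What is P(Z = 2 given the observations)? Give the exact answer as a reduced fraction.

Enumerate traces; 16 have nonzero weight after conditioning:
  (Z=2, Y=2, X=0, W=1) weight 1/144
  (Z=2, Y=2, X=1, W=1) weight 1/144
  (Z=2, Y=2, X=2, W=1) weight 1/144
  (Z=2, Y=2, X=3, W=1) weight 1/144
  (Z=2, Y=4, X=0, W=1) weight 1/144
  (Z=2, Y=4, X=1, W=1) weight 1/144
  (Z=2, Y=4, X=2, W=1) weight 1/144
  (Z=2, Y=4, X=3, W=1) weight 1/144
  (Z=3, Y=3, X=0, W=0) weight 1/192
  … 7 more
Group by Z:
  weight(Z=2) = 1/18
  weight(Z=3) = 1/24
Total weight = 1/18 + 1/24 = 7/72
P(Z=2 | obs) = 1/18 / 7/72 = 4/7
P(Z=3 | obs) = 1/24 / 7/72 = 3/7

P(Z = 2 | obs) = 4/7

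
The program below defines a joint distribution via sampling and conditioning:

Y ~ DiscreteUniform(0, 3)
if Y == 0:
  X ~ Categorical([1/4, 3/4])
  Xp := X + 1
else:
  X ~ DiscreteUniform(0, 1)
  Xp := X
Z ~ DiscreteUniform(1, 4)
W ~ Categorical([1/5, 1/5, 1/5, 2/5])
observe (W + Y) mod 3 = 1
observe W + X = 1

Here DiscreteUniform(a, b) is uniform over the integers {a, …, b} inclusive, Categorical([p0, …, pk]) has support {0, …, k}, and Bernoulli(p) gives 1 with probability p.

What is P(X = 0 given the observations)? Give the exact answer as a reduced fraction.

P(X = 0 | obs) = 3/5

Enumerate traces; 12 have nonzero weight after conditioning:
  (Y=0, X=0, Z=1, W=1) weight 1/320
  (Y=0, X=0, Z=2, W=1) weight 1/320
  (Y=0, X=0, Z=3, W=1) weight 1/320
  (Y=0, X=0, Z=4, W=1) weight 1/320
  (Y=1, X=1, Z=1, W=0) weight 1/160
  (Y=1, X=1, Z=2, W=0) weight 1/160
  (Y=1, X=1, Z=3, W=0) weight 1/160
  (Y=1, X=1, Z=4, W=0) weight 1/160
  … 4 more
Group by X:
  weight(X=0) = 3/80
  weight(X=1) = 1/40
Total weight = 3/80 + 1/40 = 1/16
P(X=0 | obs) = 3/80 / 1/16 = 3/5
P(X=1 | obs) = 1/40 / 1/16 = 2/5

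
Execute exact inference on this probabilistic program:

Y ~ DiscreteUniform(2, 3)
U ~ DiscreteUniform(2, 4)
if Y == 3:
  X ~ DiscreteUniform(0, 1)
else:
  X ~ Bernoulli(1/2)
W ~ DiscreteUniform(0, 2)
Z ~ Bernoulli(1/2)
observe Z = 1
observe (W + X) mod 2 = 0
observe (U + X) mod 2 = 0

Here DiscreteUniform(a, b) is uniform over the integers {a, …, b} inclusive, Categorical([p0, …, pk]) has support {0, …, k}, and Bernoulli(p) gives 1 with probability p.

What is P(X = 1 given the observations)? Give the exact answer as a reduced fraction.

P(X = 1 | obs) = 1/5

Enumerate traces; 10 have nonzero weight after conditioning:
  (Y=2, U=2, X=0, W=0, Z=1) weight 1/72
  (Y=2, U=2, X=0, W=2, Z=1) weight 1/72
  (Y=2, U=3, X=1, W=1, Z=1) weight 1/72
  (Y=2, U=4, X=0, W=0, Z=1) weight 1/72
  (Y=2, U=4, X=0, W=2, Z=1) weight 1/72
  (Y=3, U=2, X=0, W=0, Z=1) weight 1/72
  (Y=3, U=2, X=0, W=2, Z=1) weight 1/72
  (Y=3, U=3, X=1, W=1, Z=1) weight 1/72
  … 2 more
Group by X:
  weight(X=0) = 1/9
  weight(X=1) = 1/36
Total weight = 1/9 + 1/36 = 5/36
P(X=0 | obs) = 1/9 / 5/36 = 4/5
P(X=1 | obs) = 1/36 / 5/36 = 1/5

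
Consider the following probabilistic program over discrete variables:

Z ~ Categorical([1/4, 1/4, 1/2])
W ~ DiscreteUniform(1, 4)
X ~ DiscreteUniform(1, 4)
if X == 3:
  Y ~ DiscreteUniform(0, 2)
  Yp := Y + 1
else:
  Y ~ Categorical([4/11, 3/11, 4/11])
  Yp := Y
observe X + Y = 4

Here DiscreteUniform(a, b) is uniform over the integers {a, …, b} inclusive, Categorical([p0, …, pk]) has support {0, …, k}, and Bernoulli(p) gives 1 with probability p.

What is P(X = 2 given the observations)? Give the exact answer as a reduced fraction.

Enumerate traces; 36 have nonzero weight after conditioning:
  (Z=0, W=1, X=2, Y=2) weight 1/176
  (Z=0, W=1, X=3, Y=1) weight 1/192
  (Z=0, W=1, X=4, Y=0) weight 1/176
  (Z=0, W=2, X=2, Y=2) weight 1/176
  (Z=0, W=2, X=3, Y=1) weight 1/192
  (Z=0, W=2, X=4, Y=0) weight 1/176
  (Z=0, W=3, X=2, Y=2) weight 1/176
  (Z=0, W=3, X=3, Y=1) weight 1/192
  … 28 more
Group by X:
  weight(X=2) = 1/11
  weight(X=3) = 1/12
  weight(X=4) = 1/11
Total weight = 1/11 + 1/12 + 1/11 = 35/132
P(X=2 | obs) = 1/11 / 35/132 = 12/35
P(X=3 | obs) = 1/12 / 35/132 = 11/35
P(X=4 | obs) = 1/11 / 35/132 = 12/35

P(X = 2 | obs) = 12/35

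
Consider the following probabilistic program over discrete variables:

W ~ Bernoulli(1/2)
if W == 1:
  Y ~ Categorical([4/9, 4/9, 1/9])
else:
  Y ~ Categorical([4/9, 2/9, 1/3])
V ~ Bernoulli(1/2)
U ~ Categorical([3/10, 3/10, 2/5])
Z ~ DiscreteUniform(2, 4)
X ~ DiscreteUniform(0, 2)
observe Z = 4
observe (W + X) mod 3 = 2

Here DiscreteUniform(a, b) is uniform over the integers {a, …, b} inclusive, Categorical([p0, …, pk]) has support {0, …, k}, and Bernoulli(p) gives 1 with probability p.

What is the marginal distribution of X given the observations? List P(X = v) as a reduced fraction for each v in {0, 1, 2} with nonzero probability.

P(X=1) = 1/2, P(X=2) = 1/2

Enumerate traces; 36 have nonzero weight after conditioning:
  (W=0, Y=0, V=0, U=0, Z=4, X=2) weight 1/270
  (W=0, Y=0, V=0, U=1, Z=4, X=2) weight 1/270
  (W=0, Y=0, V=0, U=2, Z=4, X=2) weight 2/405
  (W=0, Y=0, V=1, U=0, Z=4, X=2) weight 1/270
  (W=0, Y=0, V=1, U=1, Z=4, X=2) weight 1/270
  (W=0, Y=0, V=1, U=2, Z=4, X=2) weight 2/405
  (W=0, Y=1, V=0, U=0, Z=4, X=2) weight 1/540
  (W=0, Y=1, V=0, U=1, Z=4, X=2) weight 1/540
  (W=1, Y=0, V=0, U=0, Z=4, X=1) weight 1/270
  … 27 more
Group by X:
  weight(X=1) = 1/18
  weight(X=2) = 1/18
Total weight = 1/18 + 1/18 = 1/9
P(X=1 | obs) = 1/18 / 1/9 = 1/2
P(X=2 | obs) = 1/18 / 1/9 = 1/2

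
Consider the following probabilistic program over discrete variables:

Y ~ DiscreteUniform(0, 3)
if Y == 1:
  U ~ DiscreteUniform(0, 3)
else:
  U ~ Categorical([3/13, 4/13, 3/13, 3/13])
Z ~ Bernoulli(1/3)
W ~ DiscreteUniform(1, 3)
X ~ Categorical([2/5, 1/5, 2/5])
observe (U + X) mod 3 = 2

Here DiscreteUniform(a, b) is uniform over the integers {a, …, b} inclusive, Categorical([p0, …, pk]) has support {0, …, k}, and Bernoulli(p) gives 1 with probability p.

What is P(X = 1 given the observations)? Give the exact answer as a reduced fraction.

Enumerate traces; 96 have nonzero weight after conditioning:
  (Y=0, U=0, Z=0, W=1, X=2) weight 1/195
  (Y=0, U=0, Z=0, W=2, X=2) weight 1/195
  (Y=0, U=0, Z=0, W=3, X=2) weight 1/195
  (Y=0, U=0, Z=1, W=1, X=2) weight 1/390
  (Y=0, U=0, Z=1, W=2, X=2) weight 1/390
  (Y=0, U=0, Z=1, W=3, X=2) weight 1/390
  (Y=0, U=1, Z=0, W=1, X=1) weight 2/585
  (Y=0, U=1, Z=0, W=2, X=1) weight 2/585
  (Y=0, U=2, Z=0, W=1, X=0) weight 1/195
  … 87 more
Group by X:
  weight(X=0) = 49/520
  weight(X=1) = 61/1040
  weight(X=2) = 49/260
Total weight = 49/520 + 61/1040 + 49/260 = 71/208
P(X=0 | obs) = 49/520 / 71/208 = 98/355
P(X=1 | obs) = 61/1040 / 71/208 = 61/355
P(X=2 | obs) = 49/260 / 71/208 = 196/355

P(X = 1 | obs) = 61/355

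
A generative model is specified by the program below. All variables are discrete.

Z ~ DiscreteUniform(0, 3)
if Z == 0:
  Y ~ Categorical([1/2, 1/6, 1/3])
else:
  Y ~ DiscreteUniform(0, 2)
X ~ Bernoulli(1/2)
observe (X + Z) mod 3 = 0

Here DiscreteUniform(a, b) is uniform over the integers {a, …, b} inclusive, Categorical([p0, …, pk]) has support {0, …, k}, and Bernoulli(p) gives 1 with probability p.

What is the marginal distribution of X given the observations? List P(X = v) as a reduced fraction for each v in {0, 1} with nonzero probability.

P(X=0) = 2/3, P(X=1) = 1/3

Enumerate traces; 9 have nonzero weight after conditioning:
  (Z=0, Y=0, X=0) weight 1/16
  (Z=0, Y=1, X=0) weight 1/48
  (Z=0, Y=2, X=0) weight 1/24
  (Z=2, Y=0, X=1) weight 1/24
  (Z=2, Y=1, X=1) weight 1/24
  (Z=2, Y=2, X=1) weight 1/24
  (Z=3, Y=0, X=0) weight 1/24
  (Z=3, Y=1, X=0) weight 1/24
  … 1 more
Group by X:
  weight(X=0) = 1/4
  weight(X=1) = 1/8
Total weight = 1/4 + 1/8 = 3/8
P(X=0 | obs) = 1/4 / 3/8 = 2/3
P(X=1 | obs) = 1/8 / 3/8 = 1/3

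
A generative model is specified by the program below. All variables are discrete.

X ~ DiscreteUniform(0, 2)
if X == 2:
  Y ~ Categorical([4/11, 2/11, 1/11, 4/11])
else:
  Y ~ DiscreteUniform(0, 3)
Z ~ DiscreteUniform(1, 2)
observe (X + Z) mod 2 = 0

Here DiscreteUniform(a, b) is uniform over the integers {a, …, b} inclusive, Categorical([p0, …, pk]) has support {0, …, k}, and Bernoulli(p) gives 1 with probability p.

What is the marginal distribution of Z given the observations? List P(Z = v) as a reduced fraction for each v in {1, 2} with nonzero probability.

Enumerate traces; 12 have nonzero weight after conditioning:
  (X=0, Y=0, Z=2) weight 1/24
  (X=0, Y=1, Z=2) weight 1/24
  (X=0, Y=2, Z=2) weight 1/24
  (X=0, Y=3, Z=2) weight 1/24
  (X=1, Y=0, Z=1) weight 1/24
  (X=1, Y=1, Z=1) weight 1/24
  (X=1, Y=2, Z=1) weight 1/24
  (X=1, Y=3, Z=1) weight 1/24
  … 4 more
Group by Z:
  weight(Z=1) = 1/6
  weight(Z=2) = 1/3
Total weight = 1/6 + 1/3 = 1/2
P(Z=1 | obs) = 1/6 / 1/2 = 1/3
P(Z=2 | obs) = 1/3 / 1/2 = 2/3

P(Z=1) = 1/3, P(Z=2) = 2/3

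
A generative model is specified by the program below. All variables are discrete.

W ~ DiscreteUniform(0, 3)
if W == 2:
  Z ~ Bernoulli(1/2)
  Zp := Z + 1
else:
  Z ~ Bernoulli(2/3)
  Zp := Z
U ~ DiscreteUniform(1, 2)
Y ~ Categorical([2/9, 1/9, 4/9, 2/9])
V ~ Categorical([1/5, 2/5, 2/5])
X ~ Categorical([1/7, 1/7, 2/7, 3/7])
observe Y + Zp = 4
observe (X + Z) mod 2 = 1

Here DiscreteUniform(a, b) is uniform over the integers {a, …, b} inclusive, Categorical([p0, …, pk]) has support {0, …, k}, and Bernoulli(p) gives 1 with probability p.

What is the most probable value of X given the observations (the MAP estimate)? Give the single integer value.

argmax_v P(X = v | obs) = 2

Enumerate traces; 60 have nonzero weight after conditioning:
  (W=0, Z=1, U=1, Y=3, V=0, X=0) weight 1/1890
  (W=0, Z=1, U=1, Y=3, V=0, X=2) weight 1/945
  (W=0, Z=1, U=1, Y=3, V=1, X=0) weight 1/945
  (W=0, Z=1, U=1, Y=3, V=1, X=2) weight 2/945
  (W=0, Z=1, U=1, Y=3, V=2, X=0) weight 1/945
  (W=0, Z=1, U=1, Y=3, V=2, X=2) weight 2/945
  (W=0, Z=1, U=2, Y=3, V=0, X=0) weight 1/1890
  (W=0, Z=1, U=2, Y=3, V=0, X=2) weight 1/945
  (W=2, Z=0, U=1, Y=3, V=0, X=1) weight 1/2520
  (W=2, Z=0, U=1, Y=3, V=0, X=3) weight 1/840
  … 50 more
Group by X:
  weight(X=0) = 1/42
  weight(X=1) = 1/252
  weight(X=2) = 1/21
  weight(X=3) = 1/84
Total weight = 1/42 + 1/252 + 1/21 + 1/84 = 11/126
P(X=0 | obs) = 1/42 / 11/126 = 3/11
P(X=1 | obs) = 1/252 / 11/126 = 1/22
P(X=2 | obs) = 1/21 / 11/126 = 6/11
P(X=3 | obs) = 1/84 / 11/126 = 3/22
argmax = 2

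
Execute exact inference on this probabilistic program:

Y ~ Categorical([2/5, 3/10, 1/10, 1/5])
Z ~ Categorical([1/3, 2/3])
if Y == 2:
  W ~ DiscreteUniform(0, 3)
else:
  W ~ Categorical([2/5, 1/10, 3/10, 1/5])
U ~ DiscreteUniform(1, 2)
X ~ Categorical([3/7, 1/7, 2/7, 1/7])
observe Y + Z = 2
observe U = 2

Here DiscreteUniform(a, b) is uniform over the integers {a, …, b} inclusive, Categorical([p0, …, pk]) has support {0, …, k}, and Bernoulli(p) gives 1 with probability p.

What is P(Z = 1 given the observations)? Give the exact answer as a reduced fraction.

Enumerate traces; 32 have nonzero weight after conditioning:
  (Y=1, Z=1, W=0, U=2, X=0) weight 3/175
  (Y=1, Z=1, W=0, U=2, X=1) weight 1/175
  (Y=1, Z=1, W=0, U=2, X=2) weight 2/175
  (Y=1, Z=1, W=0, U=2, X=3) weight 1/175
  (Y=1, Z=1, W=1, U=2, X=0) weight 3/700
  (Y=1, Z=1, W=1, U=2, X=1) weight 1/700
  (Y=1, Z=1, W=1, U=2, X=2) weight 1/350
  (Y=1, Z=1, W=1, U=2, X=3) weight 1/700
  (Y=2, Z=0, W=0, U=2, X=0) weight 1/560
  … 23 more
Group by Z:
  weight(Z=0) = 1/60
  weight(Z=1) = 1/10
Total weight = 1/60 + 1/10 = 7/60
P(Z=0 | obs) = 1/60 / 7/60 = 1/7
P(Z=1 | obs) = 1/10 / 7/60 = 6/7

P(Z = 1 | obs) = 6/7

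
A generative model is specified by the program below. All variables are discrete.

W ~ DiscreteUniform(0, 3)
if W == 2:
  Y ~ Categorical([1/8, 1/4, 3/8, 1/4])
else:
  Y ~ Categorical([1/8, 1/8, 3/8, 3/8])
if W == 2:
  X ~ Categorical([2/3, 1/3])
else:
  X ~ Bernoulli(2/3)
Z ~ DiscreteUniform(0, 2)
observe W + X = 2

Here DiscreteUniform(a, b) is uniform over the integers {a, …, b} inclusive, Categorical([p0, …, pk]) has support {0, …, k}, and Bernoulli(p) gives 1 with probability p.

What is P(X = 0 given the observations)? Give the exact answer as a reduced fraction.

P(X = 0 | obs) = 1/2

Enumerate traces; 24 have nonzero weight after conditioning:
  (W=1, Y=0, X=1, Z=0) weight 1/144
  (W=1, Y=0, X=1, Z=1) weight 1/144
  (W=1, Y=0, X=1, Z=2) weight 1/144
  (W=1, Y=1, X=1, Z=0) weight 1/144
  (W=1, Y=1, X=1, Z=1) weight 1/144
  (W=1, Y=1, X=1, Z=2) weight 1/144
  (W=1, Y=2, X=1, Z=0) weight 1/48
  (W=1, Y=2, X=1, Z=1) weight 1/48
  (W=2, Y=0, X=0, Z=0) weight 1/144
  … 15 more
Group by X:
  weight(X=0) = 1/6
  weight(X=1) = 1/6
Total weight = 1/6 + 1/6 = 1/3
P(X=0 | obs) = 1/6 / 1/3 = 1/2
P(X=1 | obs) = 1/6 / 1/3 = 1/2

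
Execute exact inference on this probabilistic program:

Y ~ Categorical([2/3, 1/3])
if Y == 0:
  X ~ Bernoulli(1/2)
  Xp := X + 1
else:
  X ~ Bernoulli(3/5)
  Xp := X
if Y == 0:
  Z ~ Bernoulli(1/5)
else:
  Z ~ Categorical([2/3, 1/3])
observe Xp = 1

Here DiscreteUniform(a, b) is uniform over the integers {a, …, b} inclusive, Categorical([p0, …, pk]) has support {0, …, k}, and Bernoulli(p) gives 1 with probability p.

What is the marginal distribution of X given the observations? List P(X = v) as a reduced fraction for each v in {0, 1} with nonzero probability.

P(X=0) = 5/8, P(X=1) = 3/8

Enumerate traces; 4 have nonzero weight after conditioning:
  (Y=0, X=0, Z=0) weight 4/15
  (Y=0, X=0, Z=1) weight 1/15
  (Y=1, X=1, Z=0) weight 2/15
  (Y=1, X=1, Z=1) weight 1/15
Group by X:
  weight(X=0) = 1/3
  weight(X=1) = 1/5
Total weight = 1/3 + 1/5 = 8/15
P(X=0 | obs) = 1/3 / 8/15 = 5/8
P(X=1 | obs) = 1/5 / 8/15 = 3/8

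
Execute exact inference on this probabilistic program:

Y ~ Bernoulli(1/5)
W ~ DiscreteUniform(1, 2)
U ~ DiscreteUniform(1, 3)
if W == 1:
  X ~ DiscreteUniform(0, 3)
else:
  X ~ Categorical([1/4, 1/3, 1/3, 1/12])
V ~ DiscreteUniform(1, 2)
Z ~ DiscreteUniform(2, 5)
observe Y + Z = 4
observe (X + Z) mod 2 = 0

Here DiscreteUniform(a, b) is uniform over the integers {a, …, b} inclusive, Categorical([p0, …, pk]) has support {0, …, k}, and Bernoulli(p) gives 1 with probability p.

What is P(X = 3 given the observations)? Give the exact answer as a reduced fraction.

Enumerate traces; 48 have nonzero weight after conditioning:
  (Y=0, W=1, U=1, X=0, V=1, Z=4) weight 1/240
  (Y=0, W=1, U=1, X=0, V=2, Z=4) weight 1/240
  (Y=0, W=1, U=1, X=2, V=1, Z=4) weight 1/240
  (Y=0, W=1, U=1, X=2, V=2, Z=4) weight 1/240
  (Y=0, W=1, U=2, X=0, V=1, Z=4) weight 1/240
  (Y=0, W=1, U=2, X=0, V=2, Z=4) weight 1/240
  (Y=0, W=1, U=2, X=2, V=1, Z=4) weight 1/240
  (Y=0, W=1, U=2, X=2, V=2, Z=4) weight 1/240
  (Y=1, W=1, U=1, X=1, V=1, Z=3) weight 1/960
  (Y=1, W=1, U=1, X=3, V=1, Z=3) weight 1/960
  … 38 more
Group by X:
  weight(X=0) = 1/20
  weight(X=1) = 7/480
  weight(X=2) = 7/120
  weight(X=3) = 1/120
Total weight = 1/20 + 7/480 + 7/120 + 1/120 = 21/160
P(X=0 | obs) = 1/20 / 21/160 = 8/21
P(X=1 | obs) = 7/480 / 21/160 = 1/9
P(X=2 | obs) = 7/120 / 21/160 = 4/9
P(X=3 | obs) = 1/120 / 21/160 = 4/63

P(X = 3 | obs) = 4/63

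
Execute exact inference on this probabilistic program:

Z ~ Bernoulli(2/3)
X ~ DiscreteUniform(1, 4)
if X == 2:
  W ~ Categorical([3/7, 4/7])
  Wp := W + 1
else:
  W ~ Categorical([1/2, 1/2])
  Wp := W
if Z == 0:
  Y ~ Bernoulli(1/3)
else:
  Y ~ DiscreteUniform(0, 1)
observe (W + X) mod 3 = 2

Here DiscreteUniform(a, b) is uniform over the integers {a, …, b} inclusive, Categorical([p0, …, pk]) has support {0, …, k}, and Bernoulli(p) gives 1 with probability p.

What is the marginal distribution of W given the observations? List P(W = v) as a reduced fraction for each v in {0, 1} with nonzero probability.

P(W=0) = 3/10, P(W=1) = 7/10

Enumerate traces; 12 have nonzero weight after conditioning:
  (Z=0, X=1, W=1, Y=0) weight 1/36
  (Z=0, X=1, W=1, Y=1) weight 1/72
  (Z=0, X=2, W=0, Y=0) weight 1/42
  (Z=0, X=2, W=0, Y=1) weight 1/84
  (Z=0, X=4, W=1, Y=0) weight 1/36
  (Z=0, X=4, W=1, Y=1) weight 1/72
  (Z=1, X=1, W=1, Y=0) weight 1/24
  (Z=1, X=1, W=1, Y=1) weight 1/24
  … 4 more
Group by W:
  weight(W=0) = 3/28
  weight(W=1) = 1/4
Total weight = 3/28 + 1/4 = 5/14
P(W=0 | obs) = 3/28 / 5/14 = 3/10
P(W=1 | obs) = 1/4 / 5/14 = 7/10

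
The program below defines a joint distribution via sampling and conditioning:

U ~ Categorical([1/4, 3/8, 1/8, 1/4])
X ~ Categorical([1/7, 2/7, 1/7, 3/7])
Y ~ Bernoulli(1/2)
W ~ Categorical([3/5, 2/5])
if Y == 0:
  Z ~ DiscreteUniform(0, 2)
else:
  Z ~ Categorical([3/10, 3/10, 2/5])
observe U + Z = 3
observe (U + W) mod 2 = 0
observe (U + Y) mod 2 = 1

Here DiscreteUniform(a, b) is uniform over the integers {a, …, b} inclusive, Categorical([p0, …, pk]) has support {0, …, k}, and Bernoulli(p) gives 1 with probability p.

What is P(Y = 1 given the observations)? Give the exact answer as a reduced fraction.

P(Y = 1 | obs) = 27/127

Enumerate traces; 12 have nonzero weight after conditioning:
  (U=1, X=0, Y=0, W=1, Z=2) weight 1/280
  (U=1, X=1, Y=0, W=1, Z=2) weight 1/140
  (U=1, X=2, Y=0, W=1, Z=2) weight 1/280
  (U=1, X=3, Y=0, W=1, Z=2) weight 3/280
  (U=2, X=0, Y=1, W=0, Z=1) weight 9/5600
  (U=2, X=1, Y=1, W=0, Z=1) weight 9/2800
  (U=2, X=2, Y=1, W=0, Z=1) weight 9/5600
  (U=2, X=3, Y=1, W=0, Z=1) weight 27/5600
  … 4 more
Group by Y:
  weight(Y=0) = 1/24
  weight(Y=1) = 9/800
Total weight = 1/24 + 9/800 = 127/2400
P(Y=0 | obs) = 1/24 / 127/2400 = 100/127
P(Y=1 | obs) = 9/800 / 127/2400 = 27/127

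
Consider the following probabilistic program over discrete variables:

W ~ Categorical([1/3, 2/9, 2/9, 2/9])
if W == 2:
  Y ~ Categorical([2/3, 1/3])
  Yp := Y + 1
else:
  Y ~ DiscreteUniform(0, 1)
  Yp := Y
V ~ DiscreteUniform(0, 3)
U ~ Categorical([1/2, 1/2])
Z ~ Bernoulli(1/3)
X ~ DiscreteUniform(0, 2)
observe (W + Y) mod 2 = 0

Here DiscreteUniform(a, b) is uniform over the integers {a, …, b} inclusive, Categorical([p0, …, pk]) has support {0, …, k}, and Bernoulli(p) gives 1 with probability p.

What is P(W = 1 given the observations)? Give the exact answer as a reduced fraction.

P(W = 1 | obs) = 6/29

Enumerate traces; 192 have nonzero weight after conditioning:
  (W=0, Y=0, V=0, U=0, Z=0, X=0) weight 1/216
  (W=0, Y=0, V=0, U=0, Z=0, X=1) weight 1/216
  (W=0, Y=0, V=0, U=0, Z=0, X=2) weight 1/216
  (W=0, Y=0, V=0, U=0, Z=1, X=0) weight 1/432
  (W=0, Y=0, V=0, U=0, Z=1, X=1) weight 1/432
  (W=0, Y=0, V=0, U=0, Z=1, X=2) weight 1/432
  (W=0, Y=0, V=0, U=1, Z=0, X=0) weight 1/216
  (W=0, Y=0, V=0, U=1, Z=0, X=1) weight 1/216
  (W=1, Y=1, V=0, U=0, Z=0, X=0) weight 1/324
  (W=2, Y=0, V=0, U=0, Z=0, X=0) weight 1/243
  … 182 more
Group by W:
  weight(W=0) = 1/6
  weight(W=1) = 1/9
  weight(W=2) = 4/27
  weight(W=3) = 1/9
Total weight = 1/6 + 1/9 + 4/27 + 1/9 = 29/54
P(W=0 | obs) = 1/6 / 29/54 = 9/29
P(W=1 | obs) = 1/9 / 29/54 = 6/29
P(W=2 | obs) = 4/27 / 29/54 = 8/29
P(W=3 | obs) = 1/9 / 29/54 = 6/29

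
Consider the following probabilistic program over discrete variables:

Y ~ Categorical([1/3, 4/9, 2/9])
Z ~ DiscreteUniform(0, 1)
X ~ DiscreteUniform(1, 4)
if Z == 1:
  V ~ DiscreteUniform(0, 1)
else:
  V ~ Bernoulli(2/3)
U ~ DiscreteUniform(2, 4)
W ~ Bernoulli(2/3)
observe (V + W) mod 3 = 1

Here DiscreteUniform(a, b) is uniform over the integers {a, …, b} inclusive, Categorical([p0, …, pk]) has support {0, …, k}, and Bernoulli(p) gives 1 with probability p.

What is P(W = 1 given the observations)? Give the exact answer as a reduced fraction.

Enumerate traces; 144 have nonzero weight after conditioning:
  (Y=0, Z=0, X=1, V=0, U=2, W=1) weight 1/324
  (Y=0, Z=0, X=1, V=0, U=3, W=1) weight 1/324
  (Y=0, Z=0, X=1, V=0, U=4, W=1) weight 1/324
  (Y=0, Z=0, X=1, V=1, U=2, W=0) weight 1/324
  (Y=0, Z=0, X=1, V=1, U=3, W=0) weight 1/324
  (Y=0, Z=0, X=1, V=1, U=4, W=0) weight 1/324
  (Y=0, Z=0, X=2, V=0, U=2, W=1) weight 1/324
  (Y=0, Z=0, X=2, V=0, U=3, W=1) weight 1/324
  … 136 more
Group by W:
  weight(W=0) = 7/36
  weight(W=1) = 5/18
Total weight = 7/36 + 5/18 = 17/36
P(W=0 | obs) = 7/36 / 17/36 = 7/17
P(W=1 | obs) = 5/18 / 17/36 = 10/17

P(W = 1 | obs) = 10/17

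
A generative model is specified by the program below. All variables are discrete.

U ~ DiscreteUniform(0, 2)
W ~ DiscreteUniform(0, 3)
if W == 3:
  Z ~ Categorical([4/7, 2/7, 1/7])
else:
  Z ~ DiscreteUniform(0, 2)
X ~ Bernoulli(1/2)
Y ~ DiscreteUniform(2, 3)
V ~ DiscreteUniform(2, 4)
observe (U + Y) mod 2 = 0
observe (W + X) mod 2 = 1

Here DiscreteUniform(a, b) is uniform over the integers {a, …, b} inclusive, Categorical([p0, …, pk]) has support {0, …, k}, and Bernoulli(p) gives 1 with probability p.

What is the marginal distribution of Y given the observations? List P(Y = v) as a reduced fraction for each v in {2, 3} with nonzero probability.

P(Y=2) = 2/3, P(Y=3) = 1/3

Enumerate traces; 108 have nonzero weight after conditioning:
  (U=0, W=0, Z=0, X=1, Y=2, V=2) weight 1/432
  (U=0, W=0, Z=0, X=1, Y=2, V=3) weight 1/432
  (U=0, W=0, Z=0, X=1, Y=2, V=4) weight 1/432
  (U=0, W=0, Z=1, X=1, Y=2, V=2) weight 1/432
  (U=0, W=0, Z=1, X=1, Y=2, V=3) weight 1/432
  (U=0, W=0, Z=1, X=1, Y=2, V=4) weight 1/432
  (U=0, W=0, Z=2, X=1, Y=2, V=2) weight 1/432
  (U=0, W=0, Z=2, X=1, Y=2, V=3) weight 1/432
  (U=1, W=0, Z=0, X=1, Y=3, V=2) weight 1/432
  … 99 more
Group by Y:
  weight(Y=2) = 1/6
  weight(Y=3) = 1/12
Total weight = 1/6 + 1/12 = 1/4
P(Y=2 | obs) = 1/6 / 1/4 = 2/3
P(Y=3 | obs) = 1/12 / 1/4 = 1/3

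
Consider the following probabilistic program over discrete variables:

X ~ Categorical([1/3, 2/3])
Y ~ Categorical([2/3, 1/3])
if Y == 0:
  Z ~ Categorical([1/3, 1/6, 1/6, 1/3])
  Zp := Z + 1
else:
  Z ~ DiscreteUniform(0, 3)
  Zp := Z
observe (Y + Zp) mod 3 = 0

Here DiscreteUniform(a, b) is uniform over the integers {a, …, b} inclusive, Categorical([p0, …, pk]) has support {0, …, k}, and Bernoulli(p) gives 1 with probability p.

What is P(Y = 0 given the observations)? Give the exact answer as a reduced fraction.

Enumerate traces; 4 have nonzero weight after conditioning:
  (X=0, Y=0, Z=2) weight 1/27
  (X=0, Y=1, Z=2) weight 1/36
  (X=1, Y=0, Z=2) weight 2/27
  (X=1, Y=1, Z=2) weight 1/18
Group by Y:
  weight(Y=0) = 1/9
  weight(Y=1) = 1/12
Total weight = 1/9 + 1/12 = 7/36
P(Y=0 | obs) = 1/9 / 7/36 = 4/7
P(Y=1 | obs) = 1/12 / 7/36 = 3/7

P(Y = 0 | obs) = 4/7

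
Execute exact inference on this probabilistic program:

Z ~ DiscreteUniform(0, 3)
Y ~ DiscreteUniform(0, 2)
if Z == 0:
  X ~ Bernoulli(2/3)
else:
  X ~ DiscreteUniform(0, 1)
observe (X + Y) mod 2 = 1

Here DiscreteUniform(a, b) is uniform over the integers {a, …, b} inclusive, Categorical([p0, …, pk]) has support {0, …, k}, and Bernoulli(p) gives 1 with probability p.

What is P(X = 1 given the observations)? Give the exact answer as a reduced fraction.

Enumerate traces; 12 have nonzero weight after conditioning:
  (Z=0, Y=0, X=1) weight 1/18
  (Z=0, Y=1, X=0) weight 1/36
  (Z=0, Y=2, X=1) weight 1/18
  (Z=1, Y=0, X=1) weight 1/24
  (Z=1, Y=1, X=0) weight 1/24
  (Z=1, Y=2, X=1) weight 1/24
  (Z=2, Y=0, X=1) weight 1/24
  (Z=2, Y=1, X=0) weight 1/24
  … 4 more
Group by X:
  weight(X=0) = 11/72
  weight(X=1) = 13/36
Total weight = 11/72 + 13/36 = 37/72
P(X=0 | obs) = 11/72 / 37/72 = 11/37
P(X=1 | obs) = 13/36 / 37/72 = 26/37

P(X = 1 | obs) = 26/37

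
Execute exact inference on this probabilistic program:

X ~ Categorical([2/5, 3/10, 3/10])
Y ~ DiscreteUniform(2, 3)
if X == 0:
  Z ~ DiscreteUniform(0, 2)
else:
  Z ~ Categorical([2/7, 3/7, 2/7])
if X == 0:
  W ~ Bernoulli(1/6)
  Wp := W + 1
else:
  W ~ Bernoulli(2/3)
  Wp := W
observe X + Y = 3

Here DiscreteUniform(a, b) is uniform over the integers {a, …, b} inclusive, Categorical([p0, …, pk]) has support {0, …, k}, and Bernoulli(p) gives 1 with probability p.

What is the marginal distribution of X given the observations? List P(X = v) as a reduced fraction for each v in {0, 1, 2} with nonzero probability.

Enumerate traces; 12 have nonzero weight after conditioning:
  (X=0, Y=3, Z=0, W=0) weight 1/18
  (X=0, Y=3, Z=0, W=1) weight 1/90
  (X=0, Y=3, Z=1, W=0) weight 1/18
  (X=0, Y=3, Z=1, W=1) weight 1/90
  (X=0, Y=3, Z=2, W=0) weight 1/18
  (X=0, Y=3, Z=2, W=1) weight 1/90
  (X=1, Y=2, Z=0, W=0) weight 1/70
  (X=1, Y=2, Z=0, W=1) weight 1/35
  … 4 more
Group by X:
  weight(X=0) = 1/5
  weight(X=1) = 3/20
Total weight = 1/5 + 3/20 = 7/20
P(X=0 | obs) = 1/5 / 7/20 = 4/7
P(X=1 | obs) = 3/20 / 7/20 = 3/7

P(X=0) = 4/7, P(X=1) = 3/7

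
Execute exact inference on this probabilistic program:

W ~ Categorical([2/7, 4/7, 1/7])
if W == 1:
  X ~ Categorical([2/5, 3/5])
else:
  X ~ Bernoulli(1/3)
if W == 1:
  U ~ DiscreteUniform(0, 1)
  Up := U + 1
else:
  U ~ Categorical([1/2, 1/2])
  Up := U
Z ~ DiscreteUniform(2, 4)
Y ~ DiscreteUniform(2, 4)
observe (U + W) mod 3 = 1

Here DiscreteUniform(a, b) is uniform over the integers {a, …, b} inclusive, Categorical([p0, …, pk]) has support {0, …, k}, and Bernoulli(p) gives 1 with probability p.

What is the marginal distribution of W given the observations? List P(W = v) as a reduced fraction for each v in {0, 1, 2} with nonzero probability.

P(W=0) = 1/3, P(W=1) = 2/3

Enumerate traces; 36 have nonzero weight after conditioning:
  (W=0, X=0, U=1, Z=2, Y=2) weight 2/189
  (W=0, X=0, U=1, Z=2, Y=3) weight 2/189
  (W=0, X=0, U=1, Z=2, Y=4) weight 2/189
  (W=0, X=0, U=1, Z=3, Y=2) weight 2/189
  (W=0, X=0, U=1, Z=3, Y=3) weight 2/189
  (W=0, X=0, U=1, Z=3, Y=4) weight 2/189
  (W=0, X=0, U=1, Z=4, Y=2) weight 2/189
  (W=0, X=0, U=1, Z=4, Y=3) weight 2/189
  (W=1, X=0, U=0, Z=2, Y=2) weight 4/315
  … 27 more
Group by W:
  weight(W=0) = 1/7
  weight(W=1) = 2/7
Total weight = 1/7 + 2/7 = 3/7
P(W=0 | obs) = 1/7 / 3/7 = 1/3
P(W=1 | obs) = 2/7 / 3/7 = 2/3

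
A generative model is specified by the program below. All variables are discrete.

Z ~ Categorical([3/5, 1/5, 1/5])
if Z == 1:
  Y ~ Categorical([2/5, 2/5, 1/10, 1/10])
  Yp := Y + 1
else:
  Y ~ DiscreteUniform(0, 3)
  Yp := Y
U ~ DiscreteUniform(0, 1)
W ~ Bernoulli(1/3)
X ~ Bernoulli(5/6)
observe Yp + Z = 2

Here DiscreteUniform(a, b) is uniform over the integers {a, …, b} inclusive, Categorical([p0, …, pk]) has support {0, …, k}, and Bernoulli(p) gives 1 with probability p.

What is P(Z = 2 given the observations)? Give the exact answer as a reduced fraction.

P(Z = 2 | obs) = 5/28

Enumerate traces; 24 have nonzero weight after conditioning:
  (Z=0, Y=2, U=0, W=0, X=0) weight 1/120
  (Z=0, Y=2, U=0, W=0, X=1) weight 1/24
  (Z=0, Y=2, U=0, W=1, X=0) weight 1/240
  (Z=0, Y=2, U=0, W=1, X=1) weight 1/48
  (Z=0, Y=2, U=1, W=0, X=0) weight 1/120
  (Z=0, Y=2, U=1, W=0, X=1) weight 1/24
  (Z=0, Y=2, U=1, W=1, X=0) weight 1/240
  (Z=0, Y=2, U=1, W=1, X=1) weight 1/48
  (Z=1, Y=0, U=0, W=0, X=0) weight 1/225
  (Z=2, Y=0, U=0, W=0, X=0) weight 1/360
  … 14 more
Group by Z:
  weight(Z=0) = 3/20
  weight(Z=1) = 2/25
  weight(Z=2) = 1/20
Total weight = 3/20 + 2/25 + 1/20 = 7/25
P(Z=0 | obs) = 3/20 / 7/25 = 15/28
P(Z=1 | obs) = 2/25 / 7/25 = 2/7
P(Z=2 | obs) = 1/20 / 7/25 = 5/28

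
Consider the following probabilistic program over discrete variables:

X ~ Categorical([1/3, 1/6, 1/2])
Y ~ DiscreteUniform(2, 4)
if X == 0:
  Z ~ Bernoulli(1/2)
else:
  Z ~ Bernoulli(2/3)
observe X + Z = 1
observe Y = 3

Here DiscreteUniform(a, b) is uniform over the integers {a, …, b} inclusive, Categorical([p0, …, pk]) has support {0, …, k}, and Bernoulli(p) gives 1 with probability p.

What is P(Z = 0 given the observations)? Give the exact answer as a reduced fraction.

P(Z = 0 | obs) = 1/4

Enumerate traces; 2 have nonzero weight after conditioning:
  (X=0, Y=3, Z=1) weight 1/18
  (X=1, Y=3, Z=0) weight 1/54
Group by Z:
  weight(Z=0) = 1/54
  weight(Z=1) = 1/18
Total weight = 1/54 + 1/18 = 2/27
P(Z=0 | obs) = 1/54 / 2/27 = 1/4
P(Z=1 | obs) = 1/18 / 2/27 = 3/4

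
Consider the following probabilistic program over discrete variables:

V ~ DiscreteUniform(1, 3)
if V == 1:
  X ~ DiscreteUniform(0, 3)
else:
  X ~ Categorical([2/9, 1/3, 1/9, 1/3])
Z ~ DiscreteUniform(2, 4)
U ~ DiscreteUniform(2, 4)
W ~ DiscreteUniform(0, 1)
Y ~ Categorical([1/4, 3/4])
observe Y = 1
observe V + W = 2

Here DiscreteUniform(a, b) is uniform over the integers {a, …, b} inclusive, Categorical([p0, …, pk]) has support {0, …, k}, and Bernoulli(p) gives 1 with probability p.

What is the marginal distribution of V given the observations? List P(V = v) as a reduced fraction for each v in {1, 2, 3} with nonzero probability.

Enumerate traces; 72 have nonzero weight after conditioning:
  (V=1, X=0, Z=2, U=2, W=1, Y=1) weight 1/288
  (V=1, X=0, Z=2, U=3, W=1, Y=1) weight 1/288
  (V=1, X=0, Z=2, U=4, W=1, Y=1) weight 1/288
  (V=1, X=0, Z=3, U=2, W=1, Y=1) weight 1/288
  (V=1, X=0, Z=3, U=3, W=1, Y=1) weight 1/288
  (V=1, X=0, Z=3, U=4, W=1, Y=1) weight 1/288
  (V=1, X=0, Z=4, U=2, W=1, Y=1) weight 1/288
  (V=1, X=0, Z=4, U=3, W=1, Y=1) weight 1/288
  (V=2, X=0, Z=2, U=2, W=0, Y=1) weight 1/324
  … 63 more
Group by V:
  weight(V=1) = 1/8
  weight(V=2) = 1/8
Total weight = 1/8 + 1/8 = 1/4
P(V=1 | obs) = 1/8 / 1/4 = 1/2
P(V=2 | obs) = 1/8 / 1/4 = 1/2

P(V=1) = 1/2, P(V=2) = 1/2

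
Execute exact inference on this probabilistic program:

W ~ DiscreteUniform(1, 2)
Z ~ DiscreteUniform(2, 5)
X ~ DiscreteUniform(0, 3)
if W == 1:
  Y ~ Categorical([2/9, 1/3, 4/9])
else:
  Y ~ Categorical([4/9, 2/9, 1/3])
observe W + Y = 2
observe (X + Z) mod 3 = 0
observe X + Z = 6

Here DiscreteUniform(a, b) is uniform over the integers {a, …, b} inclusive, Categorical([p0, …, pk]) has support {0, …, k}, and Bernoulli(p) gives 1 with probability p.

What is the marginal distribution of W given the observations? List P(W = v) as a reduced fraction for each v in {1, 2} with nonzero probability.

Enumerate traces; 6 have nonzero weight after conditioning:
  (W=1, Z=3, X=3, Y=1) weight 1/96
  (W=1, Z=4, X=2, Y=1) weight 1/96
  (W=1, Z=5, X=1, Y=1) weight 1/96
  (W=2, Z=3, X=3, Y=0) weight 1/72
  (W=2, Z=4, X=2, Y=0) weight 1/72
  (W=2, Z=5, X=1, Y=0) weight 1/72
Group by W:
  weight(W=1) = 1/32
  weight(W=2) = 1/24
Total weight = 1/32 + 1/24 = 7/96
P(W=1 | obs) = 1/32 / 7/96 = 3/7
P(W=2 | obs) = 1/24 / 7/96 = 4/7

P(W=1) = 3/7, P(W=2) = 4/7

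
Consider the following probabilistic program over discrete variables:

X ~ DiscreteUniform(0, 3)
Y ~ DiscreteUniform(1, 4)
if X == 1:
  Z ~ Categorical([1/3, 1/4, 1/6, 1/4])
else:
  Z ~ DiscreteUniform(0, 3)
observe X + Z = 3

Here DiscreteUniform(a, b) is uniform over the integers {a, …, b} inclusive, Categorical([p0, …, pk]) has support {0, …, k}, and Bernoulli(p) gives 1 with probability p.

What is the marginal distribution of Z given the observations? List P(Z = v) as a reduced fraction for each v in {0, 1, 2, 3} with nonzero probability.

Enumerate traces; 16 have nonzero weight after conditioning:
  (X=0, Y=1, Z=3) weight 1/64
  (X=0, Y=2, Z=3) weight 1/64
  (X=0, Y=3, Z=3) weight 1/64
  (X=0, Y=4, Z=3) weight 1/64
  (X=1, Y=1, Z=2) weight 1/96
  (X=1, Y=2, Z=2) weight 1/96
  (X=1, Y=3, Z=2) weight 1/96
  (X=1, Y=4, Z=2) weight 1/96
  (X=2, Y=1, Z=1) weight 1/64
  (X=3, Y=1, Z=0) weight 1/64
  … 6 more
Group by Z:
  weight(Z=0) = 1/16
  weight(Z=1) = 1/16
  weight(Z=2) = 1/24
  weight(Z=3) = 1/16
Total weight = 1/16 + 1/16 + 1/24 + 1/16 = 11/48
P(Z=0 | obs) = 1/16 / 11/48 = 3/11
P(Z=1 | obs) = 1/16 / 11/48 = 3/11
P(Z=2 | obs) = 1/24 / 11/48 = 2/11
P(Z=3 | obs) = 1/16 / 11/48 = 3/11

P(Z=0) = 3/11, P(Z=1) = 3/11, P(Z=2) = 2/11, P(Z=3) = 3/11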